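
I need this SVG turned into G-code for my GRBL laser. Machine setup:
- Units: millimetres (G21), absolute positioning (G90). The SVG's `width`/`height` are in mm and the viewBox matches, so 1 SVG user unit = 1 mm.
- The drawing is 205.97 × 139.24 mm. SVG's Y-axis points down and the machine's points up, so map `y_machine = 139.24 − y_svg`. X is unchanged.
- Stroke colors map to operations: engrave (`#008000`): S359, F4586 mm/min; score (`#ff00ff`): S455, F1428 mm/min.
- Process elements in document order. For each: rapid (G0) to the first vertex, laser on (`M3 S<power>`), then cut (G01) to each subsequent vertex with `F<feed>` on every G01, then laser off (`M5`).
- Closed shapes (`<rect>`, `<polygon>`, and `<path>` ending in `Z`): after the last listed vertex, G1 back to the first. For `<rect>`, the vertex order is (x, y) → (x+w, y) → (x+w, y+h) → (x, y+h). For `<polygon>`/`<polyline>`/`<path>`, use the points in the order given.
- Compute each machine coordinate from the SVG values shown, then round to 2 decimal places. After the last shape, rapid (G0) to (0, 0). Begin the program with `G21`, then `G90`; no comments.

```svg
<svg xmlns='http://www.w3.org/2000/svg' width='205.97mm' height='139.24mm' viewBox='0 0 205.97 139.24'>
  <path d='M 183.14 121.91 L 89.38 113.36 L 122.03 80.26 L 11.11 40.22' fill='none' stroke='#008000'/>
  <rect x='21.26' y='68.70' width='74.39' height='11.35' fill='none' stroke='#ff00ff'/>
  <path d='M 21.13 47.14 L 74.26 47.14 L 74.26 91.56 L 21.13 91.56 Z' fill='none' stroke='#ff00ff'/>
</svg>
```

G21
G90
G0 X183.14 Y17.33
M3 S359
G01 X89.38 Y25.88 F4586
G01 X122.03 Y58.98 F4586
G01 X11.11 Y99.02 F4586
M5
G0 X21.26 Y70.54
M3 S455
G01 X95.65 Y70.54 F1428
G01 X95.65 Y59.19 F1428
G01 X21.26 Y59.19 F1428
G01 X21.26 Y70.54 F1428
M5
G0 X21.13 Y92.10
M3 S455
G01 X74.26 Y92.10 F1428
G01 X74.26 Y47.68 F1428
G01 X21.13 Y47.68 F1428
G01 X21.13 Y92.10 F1428
M5
G0 X0.00 Y0.00

1 u = 1 mm; y_m = 139.24 − y.

[1] `<path>` open polyline, #008000→engrave S359 F4586: (183.14,17.33) → (89.38,25.88) → (122.03,58.98) → (11.11,99.02)

[2] `<rect>` rectangle, #ff00ff→score S455 F1428: (21.26,70.54) → (95.65,70.54) → (95.65,59.19) → (21.26,59.19) → (21.26,70.54) (closed)

[3] `<path>` rectangle, #ff00ff→score S455 F1428: (21.13,92.10) → (74.26,92.10) → (74.26,47.68) → (21.13,47.68) → (21.13,92.10) (closed)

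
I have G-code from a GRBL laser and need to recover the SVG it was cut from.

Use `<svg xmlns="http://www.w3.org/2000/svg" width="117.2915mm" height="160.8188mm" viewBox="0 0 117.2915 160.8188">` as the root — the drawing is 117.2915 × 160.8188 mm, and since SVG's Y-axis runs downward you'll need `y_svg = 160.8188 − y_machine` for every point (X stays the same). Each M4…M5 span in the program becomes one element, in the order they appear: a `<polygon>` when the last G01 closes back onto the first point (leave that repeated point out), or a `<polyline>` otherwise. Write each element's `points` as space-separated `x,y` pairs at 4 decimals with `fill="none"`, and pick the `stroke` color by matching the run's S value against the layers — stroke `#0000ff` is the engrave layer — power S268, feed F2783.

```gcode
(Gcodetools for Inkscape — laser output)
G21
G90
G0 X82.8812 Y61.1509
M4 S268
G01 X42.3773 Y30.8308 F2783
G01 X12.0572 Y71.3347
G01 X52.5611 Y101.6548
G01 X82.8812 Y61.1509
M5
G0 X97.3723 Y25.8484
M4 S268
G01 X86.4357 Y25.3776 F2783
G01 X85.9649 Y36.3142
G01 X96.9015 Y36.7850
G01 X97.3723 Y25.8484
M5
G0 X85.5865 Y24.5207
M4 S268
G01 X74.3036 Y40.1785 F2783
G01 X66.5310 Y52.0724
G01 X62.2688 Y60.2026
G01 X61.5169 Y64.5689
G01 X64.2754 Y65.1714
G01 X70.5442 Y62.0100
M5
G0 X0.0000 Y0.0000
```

<svg xmlns="http://www.w3.org/2000/svg" width="117.2915mm" height="160.8188mm" viewBox="0 0 117.2915 160.8188">
  <polygon points="82.8812,99.6679 42.3773,129.9880 12.0572,89.4841 52.5611,59.1640" fill="none" stroke="#0000ff"/>
  <polygon points="97.3723,134.9704 86.4357,135.4412 85.9649,124.5046 96.9015,124.0338" fill="none" stroke="#0000ff"/>
  <polyline points="85.5865,136.2981 74.3036,120.6403 66.5310,108.7464 62.2688,100.6162 61.5169,96.2499 64.2754,95.6474 70.5442,98.8088" fill="none" stroke="#0000ff"/>
</svg>

Each laser-on run becomes one SVG element. Flip Y back into SVG space with y_svg = 160.8188 − y_machine. Every run uses S268, so all elements get stroke `#0000ff` (engrave).

Run 1: The run returns to its start, so emit a `<polygon>` with points (Y-flipped): 82.8812,99.6679 42.3773,129.9880 12.0572,89.4841 52.5611,59.1640.

Run 2: The run returns to its start, so emit a `<polygon>` with points (Y-flipped): 97.3723,134.9704 86.4357,135.4412 85.9649,124.5046 96.9015,124.0338.

Run 3: The run is open, so emit a `<polyline>` with points (Y-flipped): 85.5865,136.2981 74.3036,120.6403 66.5310,108.7464 62.2688,100.6162 61.5169,96.2499 64.2754,95.6474 70.5442,98.8088.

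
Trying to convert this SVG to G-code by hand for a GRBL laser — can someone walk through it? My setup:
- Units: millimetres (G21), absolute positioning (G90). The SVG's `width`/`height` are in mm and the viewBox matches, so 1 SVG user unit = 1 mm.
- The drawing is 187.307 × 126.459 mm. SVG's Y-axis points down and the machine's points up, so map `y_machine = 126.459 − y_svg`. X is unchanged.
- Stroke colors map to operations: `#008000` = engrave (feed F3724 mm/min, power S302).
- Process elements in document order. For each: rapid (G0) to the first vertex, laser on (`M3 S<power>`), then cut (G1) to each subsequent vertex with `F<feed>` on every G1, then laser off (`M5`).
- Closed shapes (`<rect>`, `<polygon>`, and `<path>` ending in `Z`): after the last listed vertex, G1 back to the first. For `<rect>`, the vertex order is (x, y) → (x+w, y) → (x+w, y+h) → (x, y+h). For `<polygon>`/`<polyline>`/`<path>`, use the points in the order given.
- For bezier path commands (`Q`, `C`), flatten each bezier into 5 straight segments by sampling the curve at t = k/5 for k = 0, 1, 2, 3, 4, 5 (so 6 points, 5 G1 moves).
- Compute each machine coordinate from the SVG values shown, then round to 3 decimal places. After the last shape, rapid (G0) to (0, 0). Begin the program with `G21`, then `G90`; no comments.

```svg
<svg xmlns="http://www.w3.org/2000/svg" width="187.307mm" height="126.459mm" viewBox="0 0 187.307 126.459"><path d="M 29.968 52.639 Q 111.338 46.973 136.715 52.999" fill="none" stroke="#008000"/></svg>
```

1 u = 1 mm; y_m = 126.459 − y.

[1] `<path>` quadratic bezier, #008000→engrave S302 F3724: (29.968,73.820) → (60.276,75.619) → (86.105,76.482) → (107.455,76.410) → (124.324,75.403) → (136.715,73.460)

G21
G90
G0 X29.968 Y73.820
M3 S302
G1 X60.276 Y75.619 F3724
G1 X86.105 Y76.482 F3724
G1 X107.455 Y76.410 F3724
G1 X124.324 Y75.403 F3724
G1 X136.715 Y73.460 F3724
M5
G0 X0.000 Y0.000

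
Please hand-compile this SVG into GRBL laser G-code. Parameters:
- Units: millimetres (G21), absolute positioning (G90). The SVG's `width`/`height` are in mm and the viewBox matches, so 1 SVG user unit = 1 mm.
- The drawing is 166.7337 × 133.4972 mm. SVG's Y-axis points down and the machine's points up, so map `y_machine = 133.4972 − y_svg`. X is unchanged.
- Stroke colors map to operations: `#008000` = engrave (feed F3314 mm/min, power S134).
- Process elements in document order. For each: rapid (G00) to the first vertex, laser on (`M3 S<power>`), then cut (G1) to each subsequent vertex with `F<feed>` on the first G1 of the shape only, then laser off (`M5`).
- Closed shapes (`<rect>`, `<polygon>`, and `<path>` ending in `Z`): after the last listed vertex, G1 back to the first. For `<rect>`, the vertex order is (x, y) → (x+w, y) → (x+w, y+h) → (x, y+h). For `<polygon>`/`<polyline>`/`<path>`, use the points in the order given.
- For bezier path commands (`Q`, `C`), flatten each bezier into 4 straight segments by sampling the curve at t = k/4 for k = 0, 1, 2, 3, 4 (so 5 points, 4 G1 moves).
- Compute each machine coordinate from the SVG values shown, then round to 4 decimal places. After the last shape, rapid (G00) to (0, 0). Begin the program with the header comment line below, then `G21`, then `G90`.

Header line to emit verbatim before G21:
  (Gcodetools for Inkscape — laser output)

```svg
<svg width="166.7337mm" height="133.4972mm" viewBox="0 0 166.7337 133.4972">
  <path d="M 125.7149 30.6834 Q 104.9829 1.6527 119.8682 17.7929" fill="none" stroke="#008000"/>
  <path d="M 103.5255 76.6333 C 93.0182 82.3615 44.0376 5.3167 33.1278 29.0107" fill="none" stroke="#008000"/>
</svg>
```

1 u = 1 mm; y_m = 133.4972 − y.

[1] `<path>` quadratic bezier, #008000→engrave S134 F3314: (125.7149,102.8138) → (117.5750,114.5060) → (113.8872,120.5518) → (114.6516,120.9512) → (119.8682,115.7043)

[2] `<path>` cubic bezier, #008000→engrave S134 F3314: (103.5255,56.8639) → (89.6273,65.2203) → (68.4776,87.4124) → (47.2524,106.2358) → (33.1278,104.4865)

(Gcodetools for Inkscape — laser output)
G21
G90
G00 X125.7149 Y102.8138
M3 S134
G1 X117.5750 Y114.5060 F3314
G1 X113.8872 Y120.5518
G1 X114.6516 Y120.9512
G1 X119.8682 Y115.7043
M5
G00 X103.5255 Y56.8639
M3 S134
G1 X89.6273 Y65.2203 F3314
G1 X68.4776 Y87.4124
G1 X47.2524 Y106.2358
G1 X33.1278 Y104.4865
M5
G00 X0.0000 Y0.0000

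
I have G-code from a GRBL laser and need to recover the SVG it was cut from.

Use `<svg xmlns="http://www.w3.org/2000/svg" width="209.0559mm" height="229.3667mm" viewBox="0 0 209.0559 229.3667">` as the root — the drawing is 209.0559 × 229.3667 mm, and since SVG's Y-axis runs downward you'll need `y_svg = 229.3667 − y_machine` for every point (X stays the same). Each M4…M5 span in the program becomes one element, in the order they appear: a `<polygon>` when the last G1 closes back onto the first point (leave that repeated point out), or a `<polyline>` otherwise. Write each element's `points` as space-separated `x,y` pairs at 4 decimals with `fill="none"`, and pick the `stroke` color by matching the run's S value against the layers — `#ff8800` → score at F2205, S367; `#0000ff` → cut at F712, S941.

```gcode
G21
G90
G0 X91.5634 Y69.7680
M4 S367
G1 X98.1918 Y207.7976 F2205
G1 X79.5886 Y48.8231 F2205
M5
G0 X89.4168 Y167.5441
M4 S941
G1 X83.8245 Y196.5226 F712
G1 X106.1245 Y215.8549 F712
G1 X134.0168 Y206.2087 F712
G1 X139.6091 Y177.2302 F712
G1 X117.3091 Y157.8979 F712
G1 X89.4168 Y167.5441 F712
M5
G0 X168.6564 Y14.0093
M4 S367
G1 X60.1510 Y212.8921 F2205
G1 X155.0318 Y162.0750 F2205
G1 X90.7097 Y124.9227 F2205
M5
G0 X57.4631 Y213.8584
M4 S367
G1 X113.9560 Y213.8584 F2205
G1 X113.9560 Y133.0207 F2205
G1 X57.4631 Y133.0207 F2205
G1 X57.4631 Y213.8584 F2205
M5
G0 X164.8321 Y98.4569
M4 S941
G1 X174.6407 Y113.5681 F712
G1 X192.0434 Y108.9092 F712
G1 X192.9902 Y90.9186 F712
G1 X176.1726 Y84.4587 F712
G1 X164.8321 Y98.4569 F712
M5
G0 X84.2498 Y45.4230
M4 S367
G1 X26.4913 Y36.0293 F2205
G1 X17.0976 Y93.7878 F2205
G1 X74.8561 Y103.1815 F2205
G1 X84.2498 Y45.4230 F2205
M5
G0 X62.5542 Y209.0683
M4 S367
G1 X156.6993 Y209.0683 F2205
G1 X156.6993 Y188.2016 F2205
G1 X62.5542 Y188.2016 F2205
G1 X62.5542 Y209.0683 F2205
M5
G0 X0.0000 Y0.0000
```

<svg xmlns="http://www.w3.org/2000/svg" width="209.0559mm" height="229.3667mm" viewBox="0 0 209.0559 229.3667">
  <polyline points="91.5634,159.5987 98.1918,21.5691 79.5886,180.5436" fill="none" stroke="#ff8800"/>
  <polygon points="89.4168,61.8226 83.8245,32.8441 106.1245,13.5118 134.0168,23.1580 139.6091,52.1365 117.3091,71.4688" fill="none" stroke="#0000ff"/>
  <polyline points="168.6564,215.3574 60.1510,16.4746 155.0318,67.2917 90.7097,104.4440" fill="none" stroke="#ff8800"/>
  <polygon points="57.4631,15.5083 113.9560,15.5083 113.9560,96.3460 57.4631,96.3460" fill="none" stroke="#ff8800"/>
  <polygon points="164.8321,130.9098 174.6407,115.7986 192.0434,120.4575 192.9902,138.4481 176.1726,144.9080" fill="none" stroke="#0000ff"/>
  <polygon points="84.2498,183.9437 26.4913,193.3374 17.0976,135.5789 74.8561,126.1852" fill="none" stroke="#ff8800"/>
  <polygon points="62.5542,20.2984 156.6993,20.2984 156.6993,41.1651 62.5542,41.1651" fill="none" stroke="#ff8800"/>
</svg>

y_svg = 229.3667 − y_m.

[1] S367→`#ff8800` (score); open run; points: 91.5634,159.5987 98.1918,21.5691 79.5886,180.5436

[2] S941→`#0000ff` (cut); closed run; points: 89.4168,61.8226 83.8245,32.8441 106.1245,13.5118 134.0168,23.1580 139.6091,52.1365 117.3091,71.4688

[3] S367→`#ff8800` (score); open run; points: 168.6564,215.3574 60.1510,16.4746 155.0318,67.2917 90.7097,104.4440

[4] S367→`#ff8800` (score); closed run; points: 57.4631,15.5083 113.9560,15.5083 113.9560,96.3460 57.4631,96.3460

[5] S941→`#0000ff` (cut); closed run; points: 164.8321,130.9098 174.6407,115.7986 192.0434,120.4575 192.9902,138.4481 176.1726,144.9080

[6] S367→`#ff8800` (score); closed run; points: 84.2498,183.9437 26.4913,193.3374 17.0976,135.5789 74.8561,126.1852

[7] S367→`#ff8800` (score); closed run; points: 62.5542,20.2984 156.6993,20.2984 156.6993,41.1651 62.5542,41.1651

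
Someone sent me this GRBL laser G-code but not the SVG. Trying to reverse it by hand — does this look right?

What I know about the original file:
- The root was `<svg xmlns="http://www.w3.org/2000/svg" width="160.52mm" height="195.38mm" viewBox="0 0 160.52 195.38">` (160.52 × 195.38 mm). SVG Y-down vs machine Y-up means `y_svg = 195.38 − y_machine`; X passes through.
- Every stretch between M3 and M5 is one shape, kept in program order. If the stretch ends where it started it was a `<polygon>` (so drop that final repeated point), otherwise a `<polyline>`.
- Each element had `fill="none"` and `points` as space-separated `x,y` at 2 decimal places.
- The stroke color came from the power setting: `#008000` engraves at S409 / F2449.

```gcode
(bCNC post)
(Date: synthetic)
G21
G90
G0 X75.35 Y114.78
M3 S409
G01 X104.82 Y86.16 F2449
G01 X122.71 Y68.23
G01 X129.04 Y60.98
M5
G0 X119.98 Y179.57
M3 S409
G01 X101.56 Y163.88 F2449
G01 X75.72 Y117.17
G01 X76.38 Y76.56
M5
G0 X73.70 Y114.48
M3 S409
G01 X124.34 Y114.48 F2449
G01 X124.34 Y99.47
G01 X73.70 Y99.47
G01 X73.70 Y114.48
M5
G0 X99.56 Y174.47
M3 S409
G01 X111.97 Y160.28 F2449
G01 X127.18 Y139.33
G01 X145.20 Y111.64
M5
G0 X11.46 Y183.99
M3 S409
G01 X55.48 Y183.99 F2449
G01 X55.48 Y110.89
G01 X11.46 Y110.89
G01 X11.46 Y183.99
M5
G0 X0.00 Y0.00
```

<svg xmlns="http://www.w3.org/2000/svg" width="160.52mm" height="195.38mm" viewBox="0 0 160.52 195.38">
  <polyline points="75.35,80.60 104.82,109.22 122.71,127.15 129.04,134.40" fill="none" stroke="#008000"/>
  <polyline points="119.98,15.81 101.56,31.50 75.72,78.21 76.38,118.82" fill="none" stroke="#008000"/>
  <polygon points="73.70,80.90 124.34,80.90 124.34,95.91 73.70,95.91" fill="none" stroke="#008000"/>
  <polyline points="99.56,20.91 111.97,35.10 127.18,56.05 145.20,83.74" fill="none" stroke="#008000"/>
  <polygon points="11.46,11.39 55.48,11.39 55.48,84.49 11.46,84.49" fill="none" stroke="#008000"/>
</svg>

Each laser-on run becomes one SVG element. Flip Y back into SVG space with y_svg = 195.38 − y_machine. Every run uses S409, so all elements get stroke `#008000` (engrave).

Run 1: The run is open, so emit a `<polyline>` with points (Y-flipped): 75.35,80.60 104.82,109.22 122.71,127.15 129.04,134.40.

Run 2: The run is open, so emit a `<polyline>` with points (Y-flipped): 119.98,15.81 101.56,31.50 75.72,78.21 76.38,118.82.

Run 3: The run returns to its start, so emit a `<polygon>` with points (Y-flipped): 73.70,80.90 124.34,80.90 124.34,95.91 73.70,95.91.

Run 4: The run is open, so emit a `<polyline>` with points (Y-flipped): 99.56,20.91 111.97,35.10 127.18,56.05 145.20,83.74.

Run 5: The run returns to its start, so emit a `<polygon>` with points (Y-flipped): 11.46,11.39 55.48,11.39 55.48,84.49 11.46,84.49.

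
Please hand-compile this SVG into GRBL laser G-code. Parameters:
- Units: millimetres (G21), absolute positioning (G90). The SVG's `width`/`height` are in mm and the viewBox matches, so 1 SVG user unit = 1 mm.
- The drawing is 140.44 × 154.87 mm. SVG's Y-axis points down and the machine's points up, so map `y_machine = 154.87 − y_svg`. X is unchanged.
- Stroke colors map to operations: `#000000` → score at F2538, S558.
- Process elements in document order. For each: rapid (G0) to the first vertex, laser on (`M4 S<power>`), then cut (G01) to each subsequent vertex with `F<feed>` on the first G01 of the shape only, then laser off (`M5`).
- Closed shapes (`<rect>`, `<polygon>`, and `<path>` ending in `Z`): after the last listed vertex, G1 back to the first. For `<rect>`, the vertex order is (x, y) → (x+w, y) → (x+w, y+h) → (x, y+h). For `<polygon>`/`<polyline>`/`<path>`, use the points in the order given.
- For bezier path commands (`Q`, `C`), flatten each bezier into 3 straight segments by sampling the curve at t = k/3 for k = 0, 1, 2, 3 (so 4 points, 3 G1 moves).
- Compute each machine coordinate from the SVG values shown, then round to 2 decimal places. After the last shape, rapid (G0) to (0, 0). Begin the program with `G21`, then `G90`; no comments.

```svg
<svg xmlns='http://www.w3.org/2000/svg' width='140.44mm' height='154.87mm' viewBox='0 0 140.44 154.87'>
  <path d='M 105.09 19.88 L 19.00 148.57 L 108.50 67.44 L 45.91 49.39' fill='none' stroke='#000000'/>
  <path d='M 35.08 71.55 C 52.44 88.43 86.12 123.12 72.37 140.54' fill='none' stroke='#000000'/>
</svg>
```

G21
G90
G0 X105.09 Y134.99
M4 S558
G01 X19.00 Y6.30 F2538
G01 X108.50 Y87.43
G01 X45.91 Y105.48
M5
G0 X35.08 Y83.32
M4 S558
G01 X55.52 Y61.80 F2538
G01 X72.67 Y36.21
G01 X72.37 Y14.33
M5
G0 X0.00 Y0.00

viewBox `0 0 140.44 154.87` with mm width/height → 1 unit = 1 mm. Flip: y_m = 154.87 − y_svg.

**Shape 1** — `<path>` open polyline, stroke `#000000` → score (S558, F2538). Machine vertices: (105.09,134.99) → (19.00,6.30) → (108.50,87.43) → (45.91,105.48). Open path.

**Shape 2** — `<path>` cubic bezier, stroke `#000000` → score (S558, F2538). Control points (SVG): P0=(35.08,71.55), P1=(52.44,88.43), P2=(86.12,123.12), P3=(72.37,140.54); sampled at t=k/3. Machine vertices: (35.08,83.32) → (55.52,61.80) → (72.67,36.21) → (72.37,14.33). Open path.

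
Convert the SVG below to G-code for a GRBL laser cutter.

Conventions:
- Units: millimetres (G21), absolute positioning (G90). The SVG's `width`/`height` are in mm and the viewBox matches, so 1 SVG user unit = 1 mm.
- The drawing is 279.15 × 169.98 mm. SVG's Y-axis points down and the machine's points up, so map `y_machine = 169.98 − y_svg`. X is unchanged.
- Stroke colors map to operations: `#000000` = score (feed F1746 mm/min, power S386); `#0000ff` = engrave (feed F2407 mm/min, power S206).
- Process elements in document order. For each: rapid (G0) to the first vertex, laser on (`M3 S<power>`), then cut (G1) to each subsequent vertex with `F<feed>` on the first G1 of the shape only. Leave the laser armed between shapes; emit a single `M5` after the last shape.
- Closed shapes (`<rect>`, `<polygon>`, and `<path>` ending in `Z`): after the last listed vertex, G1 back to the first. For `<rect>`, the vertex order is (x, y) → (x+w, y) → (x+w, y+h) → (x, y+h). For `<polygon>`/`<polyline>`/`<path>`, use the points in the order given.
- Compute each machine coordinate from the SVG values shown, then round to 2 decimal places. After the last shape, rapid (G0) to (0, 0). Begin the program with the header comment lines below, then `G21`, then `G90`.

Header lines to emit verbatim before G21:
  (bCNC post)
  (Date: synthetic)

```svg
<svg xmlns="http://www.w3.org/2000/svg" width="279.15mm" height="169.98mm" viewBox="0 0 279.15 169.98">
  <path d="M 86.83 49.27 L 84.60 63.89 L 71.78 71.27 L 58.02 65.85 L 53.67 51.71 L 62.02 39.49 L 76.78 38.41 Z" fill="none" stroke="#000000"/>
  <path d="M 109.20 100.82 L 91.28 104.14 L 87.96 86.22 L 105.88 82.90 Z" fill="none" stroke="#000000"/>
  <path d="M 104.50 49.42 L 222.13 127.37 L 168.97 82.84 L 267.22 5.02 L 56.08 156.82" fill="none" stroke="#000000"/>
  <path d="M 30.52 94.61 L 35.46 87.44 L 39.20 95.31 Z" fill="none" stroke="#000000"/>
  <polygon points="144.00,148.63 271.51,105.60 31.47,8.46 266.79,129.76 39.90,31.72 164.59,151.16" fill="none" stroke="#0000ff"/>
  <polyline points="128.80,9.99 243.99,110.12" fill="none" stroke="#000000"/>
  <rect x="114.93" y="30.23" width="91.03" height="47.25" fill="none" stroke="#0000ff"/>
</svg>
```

viewBox `0 0 279.15 169.98` with mm width/height → 1 unit = 1 mm. Flip: y_m = 169.98 − y_svg.

**Shape 1** — `<path>` regular polygon, stroke `#000000` → score (S386, F1746). Machine vertices: (86.83,120.71) → (84.60,106.09) → (71.78,98.71) → (58.02,104.13) → (53.67,118.27) → (62.02,130.49) → (76.78,131.57) → (86.83,120.71). Closed: final G1 returns to the first vertex.

**Shape 2** — `<path>` regular polygon, stroke `#000000` → score (S386, F1746). Machine vertices: (109.20,69.16) → (91.28,65.84) → (87.96,83.76) → (105.88,87.08) → (109.20,69.16). Closed: final G1 returns to the first vertex.

**Shape 3** — `<path>` open polyline, stroke `#000000` → score (S386, F1746). Machine vertices: (104.50,120.56) → (222.13,42.61) → (168.97,87.14) → (267.22,164.96) → (56.08,13.16). Open path.

**Shape 4** — `<path>` regular polygon, stroke `#000000` → score (S386, F1746). Machine vertices: (30.52,75.37) → (35.46,82.54) → (39.20,74.67) → (30.52,75.37). Closed: final G1 returns to the first vertex.

**Shape 5** — `<polygon>` closed polygon, stroke `#0000ff` → engrave (S206, F2407). Machine vertices: (144.00,21.35) → (271.51,64.38) → (31.47,161.52) → (266.79,40.22) → (39.90,138.26) → (164.59,18.82) → (144.00,21.35). Closed: final G1 returns to the first vertex.

**Shape 6** — `<polyline>` line segment, stroke `#000000` → score (S386, F1746). Machine vertices: (128.80,159.99) → (243.99,59.86). Open path.

**Shape 7** — `<rect>` rectangle, stroke `#0000ff` → engrave (S206, F2407). Machine vertices: (114.93,139.75) → (205.96,139.75) → (205.96,92.50) → (114.93,92.50) → (114.93,139.75). Closed: final G1 returns to the first vertex.

(bCNC post)
(Date: synthetic)
G21
G90
G0 X86.83 Y120.71
M3 S386
G1 X84.60 Y106.09 F1746
G1 X71.78 Y98.71
G1 X58.02 Y104.13
G1 X53.67 Y118.27
G1 X62.02 Y130.49
G1 X76.78 Y131.57
G1 X86.83 Y120.71
G0 X109.20 Y69.16
M3 S386
G1 X91.28 Y65.84 F1746
G1 X87.96 Y83.76
G1 X105.88 Y87.08
G1 X109.20 Y69.16
G0 X104.50 Y120.56
M3 S386
G1 X222.13 Y42.61 F1746
G1 X168.97 Y87.14
G1 X267.22 Y164.96
G1 X56.08 Y13.16
G0 X30.52 Y75.37
M3 S386
G1 X35.46 Y82.54 F1746
G1 X39.20 Y74.67
G1 X30.52 Y75.37
G0 X144.00 Y21.35
M3 S206
G1 X271.51 Y64.38 F2407
G1 X31.47 Y161.52
G1 X266.79 Y40.22
G1 X39.90 Y138.26
G1 X164.59 Y18.82
G1 X144.00 Y21.35
G0 X128.80 Y159.99
M3 S386
G1 X243.99 Y59.86 F1746
G0 X114.93 Y139.75
M3 S206
G1 X205.96 Y139.75 F2407
G1 X205.96 Y92.50
G1 X114.93 Y92.50
G1 X114.93 Y139.75
M5
G0 X0.00 Y0.00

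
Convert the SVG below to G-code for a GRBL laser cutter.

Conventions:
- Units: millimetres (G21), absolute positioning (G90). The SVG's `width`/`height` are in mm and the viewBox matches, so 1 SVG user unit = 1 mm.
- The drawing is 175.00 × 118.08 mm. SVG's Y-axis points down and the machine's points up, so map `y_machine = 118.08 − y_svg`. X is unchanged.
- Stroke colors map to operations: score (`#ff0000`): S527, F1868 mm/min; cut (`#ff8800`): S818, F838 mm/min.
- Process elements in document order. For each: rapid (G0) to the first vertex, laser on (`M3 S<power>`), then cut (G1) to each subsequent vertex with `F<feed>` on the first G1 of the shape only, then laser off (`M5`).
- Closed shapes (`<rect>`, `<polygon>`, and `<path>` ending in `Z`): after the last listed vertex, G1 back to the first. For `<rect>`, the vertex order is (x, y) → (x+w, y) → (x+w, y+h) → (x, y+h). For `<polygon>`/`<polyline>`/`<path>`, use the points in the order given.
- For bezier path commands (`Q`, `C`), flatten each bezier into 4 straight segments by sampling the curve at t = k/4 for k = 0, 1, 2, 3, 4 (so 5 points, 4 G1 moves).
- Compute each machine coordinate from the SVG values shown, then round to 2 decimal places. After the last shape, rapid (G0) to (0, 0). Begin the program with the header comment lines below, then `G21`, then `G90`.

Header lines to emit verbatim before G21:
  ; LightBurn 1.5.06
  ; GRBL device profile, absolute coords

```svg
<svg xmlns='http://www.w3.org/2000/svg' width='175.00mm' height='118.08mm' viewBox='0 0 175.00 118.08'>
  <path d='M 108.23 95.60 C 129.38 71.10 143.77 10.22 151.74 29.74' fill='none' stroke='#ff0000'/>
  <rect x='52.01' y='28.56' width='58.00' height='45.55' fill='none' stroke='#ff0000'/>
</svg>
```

viewBox `0 0 175.00 118.08` with mm width/height → 1 unit = 1 mm. Flip: y_m = 118.08 − y_svg.

**Shape 1** — `<path>` cubic bezier, stroke `#ff0000` → score (S527, F1868). Control points (SVG): P0=(108.23,95.60), P1=(129.38,71.10), P2=(143.77,10.22), P3=(151.74,29.74); sampled at t=k/4. Machine vertices: (108.23,22.48) → (122.83,45.85) → (134.93,71.92) → (144.55,89.73) → (151.74,88.34). Open path.

**Shape 2** — `<rect>` rectangle, stroke `#ff0000` → score (S527, F1868). Machine vertices: (52.01,89.52) → (110.01,89.52) → (110.01,43.97) → (52.01,43.97) → (52.01,89.52). Closed: final G1 returns to the first vertex.

; LightBurn 1.5.06
; GRBL device profile, absolute coords
G21
G90
G0 X108.23 Y22.48
M3 S527
G1 X122.83 Y45.85 F1868
G1 X134.93 Y71.92
G1 X144.55 Y89.73
G1 X151.74 Y88.34
M5
G0 X52.01 Y89.52
M3 S527
G1 X110.01 Y89.52 F1868
G1 X110.01 Y43.97
G1 X52.01 Y43.97
G1 X52.01 Y89.52
M5
G0 X0.00 Y0.00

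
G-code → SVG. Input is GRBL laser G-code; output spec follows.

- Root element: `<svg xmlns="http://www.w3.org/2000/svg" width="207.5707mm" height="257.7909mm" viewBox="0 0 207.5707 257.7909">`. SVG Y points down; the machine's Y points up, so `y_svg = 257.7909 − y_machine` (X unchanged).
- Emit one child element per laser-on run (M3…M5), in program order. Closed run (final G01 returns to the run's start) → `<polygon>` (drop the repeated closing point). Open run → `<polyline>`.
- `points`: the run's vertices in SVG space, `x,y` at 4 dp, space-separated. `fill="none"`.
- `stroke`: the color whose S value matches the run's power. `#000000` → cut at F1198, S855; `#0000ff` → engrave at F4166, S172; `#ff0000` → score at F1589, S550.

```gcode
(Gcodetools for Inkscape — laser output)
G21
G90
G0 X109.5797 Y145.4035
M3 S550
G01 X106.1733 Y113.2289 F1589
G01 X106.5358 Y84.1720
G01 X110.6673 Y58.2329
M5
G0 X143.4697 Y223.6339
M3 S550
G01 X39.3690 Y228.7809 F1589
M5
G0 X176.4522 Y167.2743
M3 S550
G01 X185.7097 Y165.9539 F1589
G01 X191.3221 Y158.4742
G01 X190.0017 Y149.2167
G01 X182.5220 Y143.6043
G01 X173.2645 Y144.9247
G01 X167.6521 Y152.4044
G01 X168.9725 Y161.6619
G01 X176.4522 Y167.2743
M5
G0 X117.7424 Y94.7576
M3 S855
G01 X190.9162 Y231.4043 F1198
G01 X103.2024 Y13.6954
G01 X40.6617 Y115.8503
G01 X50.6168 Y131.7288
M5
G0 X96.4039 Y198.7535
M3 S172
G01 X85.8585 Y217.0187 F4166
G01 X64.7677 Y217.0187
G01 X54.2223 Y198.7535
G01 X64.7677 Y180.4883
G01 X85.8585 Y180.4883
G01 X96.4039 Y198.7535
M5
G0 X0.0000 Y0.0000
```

y_svg = 257.7909 − y_m.

[1] S550→`#ff0000` (score); open run; points: 109.5797,112.3874 106.1733,144.5620 106.5358,173.6189 110.6673,199.5580

[2] S550→`#ff0000` (score); open run; points: 143.4697,34.1570 39.3690,29.0100

[3] S550→`#ff0000` (score); closed run; points: 176.4522,90.5166 185.7097,91.8370 191.3221,99.3167 190.0017,108.5742 182.5220,114.1866 173.2645,112.8662 167.6521,105.3865 168.9725,96.1290

[4] S855→`#000000` (cut); open run; points: 117.7424,163.0333 190.9162,26.3866 103.2024,244.0955 40.6617,141.9406 50.6168,126.0621

[5] S172→`#0000ff` (engrave); closed run; points: 96.4039,59.0374 85.8585,40.7722 64.7677,40.7722 54.2223,59.0374 64.7677,77.3026 85.8585,77.3026

<svg xmlns="http://www.w3.org/2000/svg" width="207.5707mm" height="257.7909mm" viewBox="0 0 207.5707 257.7909">
  <polyline points="109.5797,112.3874 106.1733,144.5620 106.5358,173.6189 110.6673,199.5580" fill="none" stroke="#ff0000"/>
  <polyline points="143.4697,34.1570 39.3690,29.0100" fill="none" stroke="#ff0000"/>
  <polygon points="176.4522,90.5166 185.7097,91.8370 191.3221,99.3167 190.0017,108.5742 182.5220,114.1866 173.2645,112.8662 167.6521,105.3865 168.9725,96.1290" fill="none" stroke="#ff0000"/>
  <polyline points="117.7424,163.0333 190.9162,26.3866 103.2024,244.0955 40.6617,141.9406 50.6168,126.0621" fill="none" stroke="#000000"/>
  <polygon points="96.4039,59.0374 85.8585,40.7722 64.7677,40.7722 54.2223,59.0374 64.7677,77.3026 85.8585,77.3026" fill="none" stroke="#0000ff"/>
</svg>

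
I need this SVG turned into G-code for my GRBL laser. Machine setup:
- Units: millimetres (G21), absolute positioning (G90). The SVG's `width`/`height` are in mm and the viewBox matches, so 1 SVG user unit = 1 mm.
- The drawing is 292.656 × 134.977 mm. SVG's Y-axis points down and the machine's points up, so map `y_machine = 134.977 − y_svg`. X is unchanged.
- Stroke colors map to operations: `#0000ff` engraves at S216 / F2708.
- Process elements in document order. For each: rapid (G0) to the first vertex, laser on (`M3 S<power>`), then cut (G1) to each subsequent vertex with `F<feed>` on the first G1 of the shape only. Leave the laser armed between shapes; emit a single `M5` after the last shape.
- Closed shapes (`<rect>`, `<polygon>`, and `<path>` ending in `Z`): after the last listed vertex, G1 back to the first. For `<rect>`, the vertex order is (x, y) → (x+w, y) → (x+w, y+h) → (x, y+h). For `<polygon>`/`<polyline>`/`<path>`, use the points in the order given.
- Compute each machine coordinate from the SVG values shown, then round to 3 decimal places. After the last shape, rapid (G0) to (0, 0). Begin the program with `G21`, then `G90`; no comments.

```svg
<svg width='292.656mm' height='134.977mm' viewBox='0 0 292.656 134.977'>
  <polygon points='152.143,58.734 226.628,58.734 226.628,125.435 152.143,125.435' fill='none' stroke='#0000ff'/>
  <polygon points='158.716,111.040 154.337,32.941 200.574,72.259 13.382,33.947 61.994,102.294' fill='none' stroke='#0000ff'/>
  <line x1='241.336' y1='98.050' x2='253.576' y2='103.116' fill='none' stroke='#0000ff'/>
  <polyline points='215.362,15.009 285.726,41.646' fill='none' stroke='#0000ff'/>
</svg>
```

viewBox `0 0 292.656 134.977` with mm width/height → 1 unit = 1 mm. Flip: y_m = 134.977 − y_svg.

**Shape 1** — `<polygon>` rectangle, stroke `#0000ff` → engrave (S216, F2708). Machine vertices: (152.143,76.243) → (226.628,76.243) → (226.628,9.542) → (152.143,9.542) → (152.143,76.243). Closed: final G1 returns to the first vertex.

**Shape 2** — `<polygon>` closed polygon, stroke `#0000ff` → engrave (S216, F2708). Machine vertices: (158.716,23.937) → (154.337,102.036) → (200.574,62.718) → (13.382,101.030) → (61.994,32.683) → (158.716,23.937). Closed: final G1 returns to the first vertex.

**Shape 3** — `<line>` line segment, stroke `#0000ff` → engrave (S216, F2708). Machine vertices: (241.336,36.927) → (253.576,31.861). Open path.

**Shape 4** — `<polyline>` line segment, stroke `#0000ff` → engrave (S216, F2708). Machine vertices: (215.362,119.968) → (285.726,93.331). Open path.

G21
G90
G0 X152.143 Y76.243
M3 S216
G1 X226.628 Y76.243 F2708
G1 X226.628 Y9.542
G1 X152.143 Y9.542
G1 X152.143 Y76.243
G0 X158.716 Y23.937
M3 S216
G1 X154.337 Y102.036 F2708
G1 X200.574 Y62.718
G1 X13.382 Y101.030
G1 X61.994 Y32.683
G1 X158.716 Y23.937
G0 X241.336 Y36.927
M3 S216
G1 X253.576 Y31.861 F2708
G0 X215.362 Y119.968
M3 S216
G1 X285.726 Y93.331 F2708
M5
G0 X0.000 Y0.000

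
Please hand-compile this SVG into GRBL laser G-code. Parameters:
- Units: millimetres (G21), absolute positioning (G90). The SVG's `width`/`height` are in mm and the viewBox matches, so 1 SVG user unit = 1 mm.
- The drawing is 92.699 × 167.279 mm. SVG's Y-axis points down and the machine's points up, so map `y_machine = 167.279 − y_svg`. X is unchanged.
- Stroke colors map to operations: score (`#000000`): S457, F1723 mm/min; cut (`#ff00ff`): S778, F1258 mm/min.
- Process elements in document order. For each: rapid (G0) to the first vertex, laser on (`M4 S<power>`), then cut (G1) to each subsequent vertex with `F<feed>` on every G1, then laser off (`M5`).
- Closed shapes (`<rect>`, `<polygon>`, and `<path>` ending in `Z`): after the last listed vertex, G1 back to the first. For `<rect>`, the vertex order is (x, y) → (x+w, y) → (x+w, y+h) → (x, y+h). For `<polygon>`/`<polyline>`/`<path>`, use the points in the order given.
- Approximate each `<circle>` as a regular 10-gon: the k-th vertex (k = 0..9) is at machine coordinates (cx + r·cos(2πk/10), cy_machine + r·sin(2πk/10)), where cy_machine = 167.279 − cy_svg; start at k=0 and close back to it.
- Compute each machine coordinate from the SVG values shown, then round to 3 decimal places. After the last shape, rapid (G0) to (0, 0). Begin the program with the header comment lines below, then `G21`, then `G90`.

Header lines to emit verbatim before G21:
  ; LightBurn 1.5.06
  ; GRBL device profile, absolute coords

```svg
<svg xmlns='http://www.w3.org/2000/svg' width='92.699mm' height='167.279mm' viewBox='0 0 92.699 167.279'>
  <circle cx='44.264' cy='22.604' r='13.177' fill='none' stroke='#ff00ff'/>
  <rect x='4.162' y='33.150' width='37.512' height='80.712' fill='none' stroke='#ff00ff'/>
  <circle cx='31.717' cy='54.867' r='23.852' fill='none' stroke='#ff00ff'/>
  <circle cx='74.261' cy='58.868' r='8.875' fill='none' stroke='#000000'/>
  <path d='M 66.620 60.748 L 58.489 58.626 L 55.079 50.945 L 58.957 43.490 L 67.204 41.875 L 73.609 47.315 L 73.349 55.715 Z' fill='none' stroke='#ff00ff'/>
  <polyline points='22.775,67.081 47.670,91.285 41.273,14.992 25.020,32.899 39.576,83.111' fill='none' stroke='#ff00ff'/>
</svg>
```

viewBox `0 0 92.699 167.279` with mm width/height → 1 unit = 1 mm. Flip: y_m = 167.279 − y_svg.

**Shape 1** — `<circle>` circle, stroke `#ff00ff` → cut (S778, F1258). Machine vertices: (57.441,144.675) → (54.924,152.420) → (48.336,157.207) → (40.192,157.207) → (33.604,152.420) → (31.087,144.675) → (33.604,136.930) → (40.192,132.143) → (48.336,132.143) → (54.924,136.930) → (57.441,144.675). Closed: final G1 returns to the first vertex.

**Shape 2** — `<rect>` rectangle, stroke `#ff00ff` → cut (S778, F1258). Machine vertices: (4.162,134.129) → (41.674,134.129) → (41.674,53.417) → (4.162,53.417) → (4.162,134.129). Closed: final G1 returns to the first vertex.

**Shape 3** — `<circle>` circle, stroke `#ff00ff` → cut (S778, F1258). Machine vertices: (55.569,112.412) → (51.014,126.432) → (39.088,135.097) → (24.346,135.097) → (12.420,126.432) → (7.865,112.412) → (12.420,98.392) → (24.346,89.727) → (39.088,89.727) → (51.014,98.392) → (55.569,112.412). Closed: final G1 returns to the first vertex.

**Shape 4** — `<circle>` circle, stroke `#000000` → score (S457, F1723). Machine vertices: (83.136,108.411) → (81.441,113.628) → (77.004,116.852) → (71.518,116.852) → (67.081,113.628) → (65.386,108.411) → (67.081,103.194) → (71.518,99.970) → (77.004,99.970) → (81.441,103.194) → (83.136,108.411). Closed: final G1 returns to the first vertex.

**Shape 5** — `<path>` regular polygon, stroke `#ff00ff` → cut (S778, F1258). Machine vertices: (66.620,106.531) → (58.489,108.653) → (55.079,116.334) → (58.957,123.789) → (67.204,125.404) → (73.609,119.964) → (73.349,111.564) → (66.620,106.531). Closed: final G1 returns to the first vertex.

**Shape 6** — `<polyline>` open polyline, stroke `#ff00ff` → cut (S778, F1258). Machine vertices: (22.775,100.198) → (47.670,75.994) → (41.273,152.287) → (25.020,134.380) → (39.576,84.168). Open path.

; LightBurn 1.5.06
; GRBL device profile, absolute coords
G21
G90
G0 X57.441 Y144.675
M4 S778
G1 X54.924 Y152.420 F1258
G1 X48.336 Y157.207 F1258
G1 X40.192 Y157.207 F1258
G1 X33.604 Y152.420 F1258
G1 X31.087 Y144.675 F1258
G1 X33.604 Y136.930 F1258
G1 X40.192 Y132.143 F1258
G1 X48.336 Y132.143 F1258
G1 X54.924 Y136.930 F1258
G1 X57.441 Y144.675 F1258
M5
G0 X4.162 Y134.129
M4 S778
G1 X41.674 Y134.129 F1258
G1 X41.674 Y53.417 F1258
G1 X4.162 Y53.417 F1258
G1 X4.162 Y134.129 F1258
M5
G0 X55.569 Y112.412
M4 S778
G1 X51.014 Y126.432 F1258
G1 X39.088 Y135.097 F1258
G1 X24.346 Y135.097 F1258
G1 X12.420 Y126.432 F1258
G1 X7.865 Y112.412 F1258
G1 X12.420 Y98.392 F1258
G1 X24.346 Y89.727 F1258
G1 X39.088 Y89.727 F1258
G1 X51.014 Y98.392 F1258
G1 X55.569 Y112.412 F1258
M5
G0 X83.136 Y108.411
M4 S457
G1 X81.441 Y113.628 F1723
G1 X77.004 Y116.852 F1723
G1 X71.518 Y116.852 F1723
G1 X67.081 Y113.628 F1723
G1 X65.386 Y108.411 F1723
G1 X67.081 Y103.194 F1723
G1 X71.518 Y99.970 F1723
G1 X77.004 Y99.970 F1723
G1 X81.441 Y103.194 F1723
G1 X83.136 Y108.411 F1723
M5
G0 X66.620 Y106.531
M4 S778
G1 X58.489 Y108.653 F1258
G1 X55.079 Y116.334 F1258
G1 X58.957 Y123.789 F1258
G1 X67.204 Y125.404 F1258
G1 X73.609 Y119.964 F1258
G1 X73.349 Y111.564 F1258
G1 X66.620 Y106.531 F1258
M5
G0 X22.775 Y100.198
M4 S778
G1 X47.670 Y75.994 F1258
G1 X41.273 Y152.287 F1258
G1 X25.020 Y134.380 F1258
G1 X39.576 Y84.168 F1258
M5
G0 X0.000 Y0.000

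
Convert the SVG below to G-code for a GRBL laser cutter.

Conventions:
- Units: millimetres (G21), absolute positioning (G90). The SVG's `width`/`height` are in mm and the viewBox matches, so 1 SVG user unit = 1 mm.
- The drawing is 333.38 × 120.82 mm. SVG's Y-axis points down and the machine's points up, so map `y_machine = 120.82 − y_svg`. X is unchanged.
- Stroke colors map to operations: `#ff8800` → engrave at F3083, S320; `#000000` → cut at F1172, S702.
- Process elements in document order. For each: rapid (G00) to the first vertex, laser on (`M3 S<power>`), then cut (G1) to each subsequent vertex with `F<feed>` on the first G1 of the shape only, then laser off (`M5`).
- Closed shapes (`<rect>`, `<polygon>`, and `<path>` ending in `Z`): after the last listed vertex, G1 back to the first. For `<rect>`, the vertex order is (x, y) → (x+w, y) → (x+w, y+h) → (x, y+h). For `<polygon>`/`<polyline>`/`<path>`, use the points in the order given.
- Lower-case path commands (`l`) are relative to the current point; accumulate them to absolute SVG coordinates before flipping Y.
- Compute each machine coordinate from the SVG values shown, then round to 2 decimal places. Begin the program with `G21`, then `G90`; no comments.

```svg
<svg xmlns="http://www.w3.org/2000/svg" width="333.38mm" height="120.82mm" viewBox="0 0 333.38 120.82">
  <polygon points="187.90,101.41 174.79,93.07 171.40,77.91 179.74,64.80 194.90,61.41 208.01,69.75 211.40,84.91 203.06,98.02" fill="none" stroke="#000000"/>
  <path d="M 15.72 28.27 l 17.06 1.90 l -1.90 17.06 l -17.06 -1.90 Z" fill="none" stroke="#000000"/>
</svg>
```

viewBox `0 0 333.38 120.82` with mm width/height → 1 unit = 1 mm. Flip: y_m = 120.82 − y_svg.

**Shape 1** — `<polygon>` regular polygon, stroke `#000000` → cut (S702, F1172). Machine vertices: (187.90,19.41) → (174.79,27.75) → (171.40,42.91) → (179.74,56.02) → (194.90,59.41) → (208.01,51.07) → (211.40,35.91) → (203.06,22.80) → (187.90,19.41). Closed: final G1 returns to the first vertex.

**Shape 2** — `<path>` regular polygon, stroke `#000000` → cut (S702, F1172). Machine vertices: (15.72,92.55) → (32.78,90.65) → (30.88,73.59) → (13.82,75.49) → (15.72,92.55). Closed: final G1 returns to the first vertex.

G21
G90
G00 X187.90 Y19.41
M3 S702
G1 X174.79 Y27.75 F1172
G1 X171.40 Y42.91
G1 X179.74 Y56.02
G1 X194.90 Y59.41
G1 X208.01 Y51.07
G1 X211.40 Y35.91
G1 X203.06 Y22.80
G1 X187.90 Y19.41
M5
G00 X15.72 Y92.55
M3 S702
G1 X32.78 Y90.65 F1172
G1 X30.88 Y73.59
G1 X13.82 Y75.49
G1 X15.72 Y92.55
M5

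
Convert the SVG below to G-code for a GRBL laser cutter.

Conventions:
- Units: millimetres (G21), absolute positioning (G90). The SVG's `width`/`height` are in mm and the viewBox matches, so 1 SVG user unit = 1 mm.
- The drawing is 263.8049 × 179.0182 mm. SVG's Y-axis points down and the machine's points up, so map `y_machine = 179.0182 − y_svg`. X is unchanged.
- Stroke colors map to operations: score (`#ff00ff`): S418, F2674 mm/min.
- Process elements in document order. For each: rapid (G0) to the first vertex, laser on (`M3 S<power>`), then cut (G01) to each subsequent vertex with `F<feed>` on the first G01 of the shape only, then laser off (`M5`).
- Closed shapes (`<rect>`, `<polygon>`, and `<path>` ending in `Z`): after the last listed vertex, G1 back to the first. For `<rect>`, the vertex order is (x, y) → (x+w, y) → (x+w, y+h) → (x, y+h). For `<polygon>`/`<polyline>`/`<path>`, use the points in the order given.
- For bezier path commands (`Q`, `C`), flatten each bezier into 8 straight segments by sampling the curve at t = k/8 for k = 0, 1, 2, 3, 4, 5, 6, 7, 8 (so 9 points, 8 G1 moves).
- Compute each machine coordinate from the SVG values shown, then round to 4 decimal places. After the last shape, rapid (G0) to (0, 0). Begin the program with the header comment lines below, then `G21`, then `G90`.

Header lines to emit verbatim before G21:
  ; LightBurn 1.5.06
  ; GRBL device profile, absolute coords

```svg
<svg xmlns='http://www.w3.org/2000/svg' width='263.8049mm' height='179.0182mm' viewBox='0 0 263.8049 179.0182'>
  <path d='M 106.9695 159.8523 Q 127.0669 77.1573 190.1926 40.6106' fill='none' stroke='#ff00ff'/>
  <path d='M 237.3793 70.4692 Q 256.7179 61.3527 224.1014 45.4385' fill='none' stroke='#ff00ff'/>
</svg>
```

; LightBurn 1.5.06
; GRBL device profile, absolute coords
G21
G90
G0 X106.9695 Y19.1659
M3 S418
G01 X112.6662 Y39.1186 F2674
G01 X119.7075 Y57.6291
G01 X128.0934 Y74.6975
G01 X137.8240 Y90.3238
G01 X148.8992 Y104.5080
G01 X161.3190 Y117.2500
G01 X175.0835 Y128.5499
G01 X190.1926 Y138.4076
M5
G0 X237.3793 Y108.5490
M3 S418
G01 X241.4022 Y110.9343 F2674
G01 X243.8014 Y113.5321
G01 X244.5771 Y116.3423
G01 X243.7291 Y119.3649
G01 X241.2576 Y122.6000
G01 X237.1625 Y126.0475
G01 X231.4437 Y129.7074
G01 X224.1014 Y133.5797
M5
G0 X0.0000 Y0.0000

1 u = 1 mm; y_m = 179.0182 − y.

[1] `<path>` quadratic bezier, #ff00ff→score S418 F2674: (106.9695,19.1659) → (112.6662,39.1186) → (119.7075,57.6291) → (128.0934,74.6975) → (137.8240,90.3238) → (148.8992,104.5080) → (161.3190,117.2500) → (175.0835,128.5499) → (190.1926,138.4076)

[2] `<path>` quadratic bezier, #ff00ff→score S418 F2674: (237.3793,108.5490) → (241.4022,110.9343) → (243.8014,113.5321) → (244.5771,116.3423) → (243.7291,119.3649) → (241.2576,122.6000) → (237.1625,126.0475) → (231.4437,129.7074) → (224.1014,133.5797)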